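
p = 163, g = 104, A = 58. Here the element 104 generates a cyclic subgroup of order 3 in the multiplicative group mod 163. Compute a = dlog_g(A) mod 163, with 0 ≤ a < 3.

Successive powers of 104 modulo 163:
  104^0=1  104^1=104  104^2=58
So 104^2 ≡ 58 (mod 163), giving a = 2.

2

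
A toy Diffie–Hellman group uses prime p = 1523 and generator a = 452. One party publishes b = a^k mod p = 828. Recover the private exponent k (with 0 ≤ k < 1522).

1240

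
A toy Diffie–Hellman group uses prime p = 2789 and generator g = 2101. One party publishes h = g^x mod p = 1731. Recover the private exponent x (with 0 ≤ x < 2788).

1073

Baby-step giant-step with m = ceil(sqrt(2788)) = 53.
Baby table (2101^j mod 2789 for j=0..52):
  0:1  1:2101  2:2003  3:2491  4:1427  5:2741  6:2345  7:1471
  8:359  9:1229  10:2304  11:1789  12:1906  13:2291  14:2366  15:968
  16:587  17:549  18:1592  19:781  20:949  21:2503  22:1538  23:1676
  24:1558  25:1861  26:2572  27:1479  28:433  29:519  30:2709  31:2049
  32:1522  33:1528  34:189  35:1051  36:2052  37:2247  38:1959  39:2084
  40:2543  41:1908  42:915  43:794  44:372  45:652  46:453  47:704
  48:934  49:1667  50:2172  51:568  52:2465
Giant step factor: 2101^(-53) ≡ 1247 (mod 2789).
Scan 1731·1247^i mod 2789 for i = 0, 1, …:
  i=0: 1731   i=1: 2660   i=2: 899   i=3: 2664
  i=4: 309   i=5: 441   i=6: 494   i=7: 2438
  i=8: 176   i=9: 1930     …   i=19: 391
  i=20: 2291
Match at i=20, j=13: x = 20·53 + 13 = 1073.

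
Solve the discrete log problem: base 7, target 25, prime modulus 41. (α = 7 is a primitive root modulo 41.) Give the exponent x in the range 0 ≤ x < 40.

Successive powers of 7 modulo 41:
  7^0=1  7^1=7  7^2=8  7^3=15  7^4=23  7^5=38
  7^6=20  7^7=17  7^8=37  7^9=13  7^10=9  7^11=22
  7^12=31  7^13=12  7^14=2  7^15=14  7^16=16  7^17=30
  7^18=5  7^19=35  7^20=40  7^21=34  7^22=33  7^23=26
  7^24=18  7^25=3  7^26=21  7^27=24  7^28=4  7^29=28
  7^30=32  7^31=19  7^32=10  7^33=29  7^34=39  7^35=27
  7^36=25
So 7^36 ≡ 25 (mod 41), giving x = 36.

36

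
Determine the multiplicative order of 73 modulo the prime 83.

82

The order of 73 must divide p − 1 = 82 = 2 · 41.
Divisors: 1, 2, 41, 82.
Check each in increasing order: 73^1 ≡ 73;  73^2 ≡ 17;  73^41 ≡ 82;  73^82 ≡ 1.
Smallest exponent giving 1 is 82.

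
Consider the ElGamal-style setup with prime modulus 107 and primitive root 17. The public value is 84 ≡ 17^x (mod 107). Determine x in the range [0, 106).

Baby-step giant-step with m = ceil(sqrt(106)) = 11.
Baby table (17^j mod 107 for j=0..10):
  0:1  1:17  2:75  3:98  4:61  5:74  6:81  7:93
  8:83  9:20  10:19
Giant step factor: 17^(-11) ≡ 54 (mod 107).
Scan 84·54^i mod 107 for i = 0, 1, …:
  i=0: 84   i=1: 42   i=2: 21   i=3: 64
  i=4: 32   i=5: 16   i=6: 8   i=7: 4
  i=8: 2   i=9: 1
Match at i=9, j=0: x = 9·11 + 0 = 99.

99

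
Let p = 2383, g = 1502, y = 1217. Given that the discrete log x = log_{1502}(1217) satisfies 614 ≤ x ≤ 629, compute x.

622

Compute 1502^614 mod 2383 = 1155, then multiply by 1502 repeatedly:
  1502^614=1155  1502^615=2369  1502^616=419  1502^617=226  1502^618=1066
  1502^619=2139  1502^620=494  1502^621=875  1502^622=1217
Found 1217 at exponent 622.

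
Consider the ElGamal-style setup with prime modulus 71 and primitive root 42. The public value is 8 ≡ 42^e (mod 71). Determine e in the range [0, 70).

26

Baby-step giant-step with m = ceil(sqrt(70)) = 9.
Baby table (42^j mod 71 for j=0..8):
  0:1  1:42  2:60  3:35  4:50  5:41  6:18  7:46
  8:15
Giant step factor: 42^(-9) ≡ 63 (mod 71).
Scan 8·63^i mod 71 for i = 0, 1, …:
  i=0: 8   i=1: 7   i=2: 15
Match at i=2, j=8: e = 2·9 + 8 = 26.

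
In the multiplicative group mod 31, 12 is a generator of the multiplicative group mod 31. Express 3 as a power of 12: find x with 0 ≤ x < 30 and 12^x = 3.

19

Successive powers of 12 modulo 31:
  12^0=1  12^1=12  12^2=20  12^3=23  12^4=28  12^5=26
  12^6=2  12^7=24  12^8=9  12^9=15  12^10=25  12^11=21
  12^12=4  12^13=17  12^14=18  12^15=30  12^16=19  12^17=11
  12^18=8  12^19=3
So 12^19 ≡ 3 (mod 31), giving x = 19.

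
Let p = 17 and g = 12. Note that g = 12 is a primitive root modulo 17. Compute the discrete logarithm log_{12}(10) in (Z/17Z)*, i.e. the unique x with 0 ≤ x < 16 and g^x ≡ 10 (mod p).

15

Successive powers of 12 modulo 17:
  12^0=1  12^1=12  12^2=8  12^3=11  12^4=13  12^5=3
  12^6=2  12^7=7  12^8=16  12^9=5  12^10=9  12^11=6
  12^12=4  12^13=14  12^14=15  12^15=10
So 12^15 ≡ 10 (mod 17), giving x = 15.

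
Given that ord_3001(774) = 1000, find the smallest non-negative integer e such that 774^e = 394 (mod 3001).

Baby-step giant-step with m = ceil(sqrt(1000)) = 32.
Baby table (774^j mod 3001 for j=0..31):
  0:1  1:774  2:1877  3:314  4:2956  5:1182  6:2564  7:875
  8:2025  9:828  10:1659  11:2639  12:1906  13:1753  14:370  15:1285
  16:1259  17:2142  18:1356  19:2195  20:364  21:2643  22:2001  23:258
  24:1626  25:1105  26:2986  27:394  28:1855  29:1292  30:675  31:276
Giant step factor: 774^(-32) ≡ 2149 (mod 3001).
Scan 394·2149^i mod 3001 for i = 0, 1, …:
  i=0: 394
Match at i=0, j=27: e = 0·32 + 27 = 27.

27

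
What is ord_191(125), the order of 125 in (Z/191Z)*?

The order of 125 must divide p − 1 = 190 = 2 · 5 · 19.
Divisors: 1, 2, 5, 10, 19, 38, 95, 190.
Check each in increasing order: 125^1 ≡ 125;  125^2 ≡ 154;  125^5 ≡ 180;  125^10 ≡ 121;  125^19 ≡ 1.
Smallest exponent giving 1 is 19.

19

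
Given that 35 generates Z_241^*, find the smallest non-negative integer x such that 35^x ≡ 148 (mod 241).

207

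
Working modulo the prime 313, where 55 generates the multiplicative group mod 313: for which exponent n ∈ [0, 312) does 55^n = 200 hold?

180

Baby-step giant-step with m = ceil(sqrt(312)) = 18.
Baby table (55^j mod 313 for j=0..17):
  0:1  1:55  2:208  3:172  4:70  5:94  6:162  7:146
  8:205  9:7  10:72  11:204  12:265  13:177  14:32  15:195
  16:83  17:183
Giant step factor: 55^(-18) ≡ 115 (mod 313).
Scan 200·115^i mod 313 for i = 0, 1, …:
  i=0: 200   i=1: 151   i=2: 150   i=3: 35
  i=4: 269   i=5: 261   i=6: 280   i=7: 274
  i=8: 210   i=9: 49   i=10: 1
Match at i=10, j=0: n = 10·18 + 0 = 180.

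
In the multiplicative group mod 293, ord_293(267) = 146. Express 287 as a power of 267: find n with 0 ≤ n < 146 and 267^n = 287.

18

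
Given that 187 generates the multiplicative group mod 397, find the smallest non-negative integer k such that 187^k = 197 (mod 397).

205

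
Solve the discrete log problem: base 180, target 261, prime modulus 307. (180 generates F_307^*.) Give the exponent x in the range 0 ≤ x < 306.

Successive powers of 180 modulo 307:
  180^0=1  180^1=180  180^2=165  180^3=228  180^4=209  180^5=166
  180^6=101  180^7=67  180^8=87  180^9=3  180^10=233  180^11=188
  180^12=70  180^13=13  180^14=191  180^15=303  180^16=201  180^17=261
So 180^17 ≡ 261 (mod 307), giving x = 17.

17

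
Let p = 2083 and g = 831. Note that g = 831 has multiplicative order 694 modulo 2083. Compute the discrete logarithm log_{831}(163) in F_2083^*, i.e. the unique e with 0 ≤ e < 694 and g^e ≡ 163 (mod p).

132

Baby-step giant-step with m = ceil(sqrt(694)) = 27.
Baby table (831^j mod 2083 for j=0..26):
  0:1  1:831  2:1088  3:106  4:600  5:763  6:821  7:1110
  8:1724  9:1623  10:1012  11:1523  12:1232  13:1039  14:1047  15:1446
  16:1818  17:583  18:1217  19:1072  20:1391  21:1939  22:1150  23:1636
  24:1400  25:1086  26:527
Giant step factor: 831^(-27) ≡ 871 (mod 2083).
Scan 163·871^i mod 2083 for i = 0, 1, …:
  i=0: 163   i=1: 329   i=2: 1188   i=3: 1580
  i=4: 1400
Match at i=4, j=24: e = 4·27 + 24 = 132.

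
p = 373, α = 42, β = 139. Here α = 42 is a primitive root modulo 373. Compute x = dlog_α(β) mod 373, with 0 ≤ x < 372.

189

Baby-step giant-step with m = ceil(sqrt(372)) = 20.
Baby table (42^j mod 373 for j=0..19):
  0:1  1:42  2:272  3:234  4:130  5:238  6:298  7:207
  8:115  9:354  10:321  11:54  12:30  13:141  14:327  15:306
  16:170  17:53  18:361  19:242
Giant step factor: 42^(-20) ≡ 369 (mod 373).
Scan 139·369^i mod 373 for i = 0, 1, …:
  i=0: 139   i=1: 190   i=2: 359   i=3: 56
  i=4: 149   i=5: 150   i=6: 146   i=7: 162
  i=8: 98   i=9: 354
Match at i=9, j=9: x = 9·20 + 9 = 189.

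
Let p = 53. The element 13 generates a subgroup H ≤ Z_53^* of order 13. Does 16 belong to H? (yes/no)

yes

⟨13⟩ has order 13; its elements mod 53 are {1, 10, 13, 15, 16, 24, 28, 36, 42, 44, 46, 47, 49}.
16 is in this set.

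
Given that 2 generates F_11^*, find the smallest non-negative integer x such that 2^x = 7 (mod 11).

7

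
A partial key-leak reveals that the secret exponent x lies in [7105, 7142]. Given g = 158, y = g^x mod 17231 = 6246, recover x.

Compute 158^7105 mod 17231 = 6010, then multiply by 158 repeatedly:
  158^7105=6010  158^7106=1875  158^7107=3323  158^7108=8104  158^7109=5338
  158^7110=16316  158^7111=10509  158^7112=6246
Found 6246 at exponent 7112.

7112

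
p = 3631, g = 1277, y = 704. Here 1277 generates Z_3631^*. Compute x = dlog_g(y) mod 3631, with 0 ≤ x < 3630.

Baby-step giant-step with m = ceil(sqrt(3630)) = 61.
Baby table (1277^j mod 3631 for j=0..60):
  0:1  1:1277  2:410  3:706  4:1074  5:2611  6:989  7:2996
  8:2449  9:1082  10:1934  11:638  12:1382  13:148  14:184  15:2584
  16:2820  17:2819  18:1542  19:1132  20:426  21:2983  22:372  23:3014
  24:18  25:1200  26:118  27:1815  28:1177  29:3426  30:3278  31:3094
  32:510  33:1321  34:2133  35:591  36:3090  37:2664  38:3312  39:2940
  40:3557  41:3539  42:2339  43:2221  44:406  45:2860  46:3065  47:3418
  48:324  49:3445  50:2124  51:3622  52:3031  53:3572  54:908  55:1227
  56:1918  57:1992  58:2084  59:3376  60:1155
Giant step factor: 1277^(-61) ≡ 223 (mod 3631).
Scan 704·223^i mod 3631 for i = 0, 1, …:
  i=0: 704   i=1: 859   i=2: 2745   i=3: 2127
  i=4: 2291   i=5: 2553   i=6: 2883   i=7: 222
  i=8: 2303   i=9: 1598     …   i=51: 531
  i=52: 2221
Match at i=52, j=43: x = 52·61 + 43 = 3215.

3215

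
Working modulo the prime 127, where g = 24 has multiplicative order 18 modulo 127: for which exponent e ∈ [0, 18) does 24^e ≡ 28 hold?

7

Successive powers of 24 modulo 127:
  24^0=1  24^1=24  24^2=68  24^3=108  24^4=52  24^5=105
  24^6=107  24^7=28
So 24^7 ≡ 28 (mod 127), giving e = 7.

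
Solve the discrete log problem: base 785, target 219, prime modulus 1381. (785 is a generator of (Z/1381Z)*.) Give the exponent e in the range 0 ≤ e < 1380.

158

Baby-step giant-step with m = ceil(sqrt(1380)) = 38.
Baby table (785^j mod 1381 for j=0..37):
  0:1  1:785  2:299  3:1326  4:1017  5:127  6:263  7:686
  8:1301  9:726  10:938  11:257  12:119  13:888  14:1056  15:360
  16:876  17:1303  18:915  19:155  20:147  21:772  22:1142  23:201
  24:351  25:716  26:1374  27:29  28:669  29:385  30:1167  31:492
  32:921  33:722  34:560  35:442  36:339  37:963
Giant step factor: 785^(-38) ≡ 1318 (mod 1381).
Scan 219·1318^i mod 1381 for i = 0, 1, …:
  i=0: 219   i=1: 13   i=2: 562   i=3: 500
  i=4: 263
Match at i=4, j=6: e = 4·38 + 6 = 158.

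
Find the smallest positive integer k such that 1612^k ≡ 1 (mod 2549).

The order of 1612 must divide p − 1 = 2548 = 2^2 · 7^2 · 13.
Divisors: 1, 2, 4, 7, 13, 14, 26, 28, 49, 52, 91, 98, 182, 196, 364, 637, 1274, 2548.
Check each in increasing order: 1612^1 ≡ 1612;  1612^2 ≡ 1113;  1612^4 ≡ 2504;  1612^7 ≡ 6;  1612^13 ≡ 272;  1612^14 ≡ 36;  1612^26 ≡ 63;  1612^28 ≡ 1296;  1612^49 ≡ 2095;  1612^52 ≡ 1420;  1612^91 ≡ 366;  1612^98 ≡ 2196;  1612^182 ≡ 1408;  1612^196 ≡ 2257;  1612^364 ≡ 1891;  1612^637 ≡ 2548;  1612^1274 ≡ 1.
Smallest exponent giving 1 is 1274.

1274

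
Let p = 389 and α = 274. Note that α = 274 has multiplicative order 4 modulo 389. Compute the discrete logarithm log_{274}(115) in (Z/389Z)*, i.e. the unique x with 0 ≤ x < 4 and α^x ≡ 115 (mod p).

3

Successive powers of 274 modulo 389:
  274^0=1  274^1=274  274^2=388  274^3=115
So 274^3 ≡ 115 (mod 389), giving x = 3.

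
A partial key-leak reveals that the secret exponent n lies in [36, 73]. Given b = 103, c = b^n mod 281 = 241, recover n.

Compute 103^36 mod 281 = 2, then multiply by 103 repeatedly:
  103^36=2  103^37=206  103^38=143  103^39=117  103^40=249
  103^41=76  103^42=241
Found 241 at exponent 42.

42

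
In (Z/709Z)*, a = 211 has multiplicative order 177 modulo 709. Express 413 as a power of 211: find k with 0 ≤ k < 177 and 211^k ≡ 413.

Baby-step giant-step with m = ceil(sqrt(177)) = 14.
Baby table (211^j mod 709 for j=0..13):
  0:1  1:211  2:563  3:390  4:46  5:489  6:374  7:215
  8:698  9:515  10:188  11:673  12:203  13:293
Giant step factor: 211^(-14) ≡ 157 (mod 709).
Scan 413·157^i mod 709 for i = 0, 1, …:
  i=0: 413   i=1: 322   i=2: 215
Match at i=2, j=7: k = 2·14 + 7 = 35.

35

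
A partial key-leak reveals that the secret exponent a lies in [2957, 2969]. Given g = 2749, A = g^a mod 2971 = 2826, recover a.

2959

Compute 2749^2957 mod 2971 = 2065, then multiply by 2749 repeatedly:
  2749^2957=2065  2749^2958=2075  2749^2959=2826
Found 2826 at exponent 2959.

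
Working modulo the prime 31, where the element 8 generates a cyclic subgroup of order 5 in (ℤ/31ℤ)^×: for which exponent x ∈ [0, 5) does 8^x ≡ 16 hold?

3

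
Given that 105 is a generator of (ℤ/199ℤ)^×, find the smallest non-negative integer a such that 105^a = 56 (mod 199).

194

Baby-step giant-step with m = ceil(sqrt(198)) = 15.
Baby table (105^j mod 199 for j=0..14):
  0:1  1:105  2:80  3:42  4:32  5:176  6:172  7:150
  8:29  9:60  10:131  11:24  12:132  13:129  14:13
Giant step factor: 105^(-15) ≡ 135 (mod 199).
Scan 56·135^i mod 199 for i = 0, 1, …:
  i=0: 56   i=1: 197   i=2: 128   i=3: 166
  i=4: 122   i=5: 152   i=6: 23   i=7: 120
  i=8: 81   i=9: 189   i=10: 43   i=11: 34
  i=12: 13
Match at i=12, j=14: a = 12·15 + 14 = 194.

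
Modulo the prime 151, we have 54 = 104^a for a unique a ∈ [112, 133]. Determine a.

Compute 104^112 mod 151 = 137, then multiply by 104 repeatedly:
  104^112=137  104^113=54
Found 54 at exponent 113.

113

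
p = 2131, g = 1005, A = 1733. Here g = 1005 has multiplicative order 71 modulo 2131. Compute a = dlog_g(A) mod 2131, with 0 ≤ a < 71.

38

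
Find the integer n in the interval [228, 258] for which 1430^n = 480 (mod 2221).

253

Compute 1430^228 mod 2221 = 1096, then multiply by 1430 repeatedly:
  1430^228=1096  1430^229=1475  1430^230=1521  1430^231=671  1430^232=58
  1430^233=763  1430^234=579  1430^235=1758  1430^236=1989  1430^237=1390
  1430^238=2126  1430^239=1852  1430^240=928  1430^241=1103  1430^242=380
  1430^243=1476  1430^244=730  1430^245=30  1430^246=701  1430^247=759
  1430^248=1522  1430^249=2101  1430^250=1638  1430^251=1406  1430^252=575
  1430^253=480
Found 480 at exponent 253.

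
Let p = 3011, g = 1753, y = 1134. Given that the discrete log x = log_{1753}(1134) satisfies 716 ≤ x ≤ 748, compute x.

Compute 1753^716 mod 3011 = 2528, then multiply by 1753 repeatedly:
  1753^716=2528  1753^717=2403  1753^718=70  1753^719=2270  1753^720=1779
  1753^721=2202  1753^722=4  1753^723=990  1753^724=1134
Found 1134 at exponent 724.

724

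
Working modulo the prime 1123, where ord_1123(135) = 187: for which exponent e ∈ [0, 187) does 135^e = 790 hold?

123

Baby-step giant-step with m = ceil(sqrt(187)) = 14.
Baby table (135^j mod 1123 for j=0..13):
  0:1  1:135  2:257  3:1005  4:915  5:1118  6:448  7:961
  8:590  9:1040  10:25  11:6  12:810  13:419
Giant step factor: 135^(-14) ≡ 1077 (mod 1123).
Scan 790·1077^i mod 1123 for i = 0, 1, …:
  i=0: 790   i=1: 719   i=2: 616   i=3: 862
  i=4: 776   i=5: 240   i=6: 190   i=7: 244
  i=8: 6
Match at i=8, j=11: e = 8·14 + 11 = 123.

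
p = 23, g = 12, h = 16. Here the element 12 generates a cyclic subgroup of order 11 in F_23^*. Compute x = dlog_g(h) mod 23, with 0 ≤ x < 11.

7

Successive powers of 12 modulo 23:
  12^0=1  12^1=12  12^2=6  12^3=3  12^4=13  12^5=18
  12^6=9  12^7=16
So 12^7 ≡ 16 (mod 23), giving x = 7.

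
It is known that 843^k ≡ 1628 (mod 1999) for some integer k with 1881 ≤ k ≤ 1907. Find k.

Compute 843^1881 mod 1999 = 1590, then multiply by 843 repeatedly:
  843^1881=1590  843^1882=1040  843^1883=1158  843^1884=682  843^1885=1213
  843^1886=1070  843^1887=461  843^1888=817  843^1889=1075  843^1890=678
  843^1891=1839  843^1892=1052  843^1893=1279  843^1894=736  843^1895=758
  843^1896=1313  843^1897=1412  843^1898=911  843^1899=357  843^1900=1101
  843^1901=607  843^1902=1956  843^1903=1732  843^1904=806  843^1905=1797
  843^1906=1628
Found 1628 at exponent 1906.

1906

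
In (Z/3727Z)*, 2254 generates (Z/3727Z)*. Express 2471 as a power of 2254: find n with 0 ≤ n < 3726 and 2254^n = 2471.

2190

Baby-step giant-step with m = ceil(sqrt(3726)) = 62.
Baby table (2254^j mod 3727 for j=0..61):
  0:1  1:2254  2:615  3:3493  4:1798  5:1443  6:2578  7:419
  8:1495  9:522  10:2583  11:508  12:843  13:3079  14:392  15:269
  16:2552  17:1447  18:413  19:2879  20:559  21:260  22:901  23:3366
  24:2519  25:1605  26:2480  27:3147  28:857  29:1092  30:1548  31:720
  32:1635  33:3014  34:2962  35:1291  36:2854  37:114  38:3520  39:3024
  40:3140  41:3714  42:514  43:3186  44:3042  45:2715  46:3603  47:29
  48:2007  49:2927  50:668  51:3691  52:850  53:222  54:970  55:2358
  56:230  57:367  58:3551  59:2085  60:3570  61:187
Giant step factor: 2254^(-62) ≡ 290 (mod 3727).
Scan 2471·290^i mod 3727 for i = 0, 1, …:
  i=0: 2471   i=1: 1006   i=2: 1034   i=3: 1700
  i=4: 1036   i=5: 2280   i=6: 1521   i=7: 1304
  i=8: 1733   i=9: 3152     …   i=34: 169
  i=35: 559
Match at i=35, j=20: n = 35·62 + 20 = 2190.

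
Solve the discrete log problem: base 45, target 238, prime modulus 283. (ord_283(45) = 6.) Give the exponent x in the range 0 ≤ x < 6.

Successive powers of 45 modulo 283:
  45^0=1  45^1=45  45^2=44  45^3=282  45^4=238
So 45^4 ≡ 238 (mod 283), giving x = 4.

4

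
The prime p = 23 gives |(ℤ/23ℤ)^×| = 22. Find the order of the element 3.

The order of 3 must divide p − 1 = 22 = 2 · 11.
Divisors: 1, 2, 11, 22.
Check each in increasing order: 3^1 ≡ 3;  3^2 ≡ 9;  3^11 ≡ 1.
Smallest exponent giving 1 is 11.

11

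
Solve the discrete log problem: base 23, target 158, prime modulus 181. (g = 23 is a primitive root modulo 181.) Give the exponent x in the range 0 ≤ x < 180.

91

Baby-step giant-step with m = ceil(sqrt(180)) = 14.
Baby table (23^j mod 181 for j=0..13):
  0:1  1:23  2:167  3:40  4:15  5:164  6:152  7:57
  8:44  9:107  10:108  11:131  12:117  13:157
Giant step factor: 23^(-14) ≡ 20 (mod 181).
Scan 158·20^i mod 181 for i = 0, 1, …:
  i=0: 158   i=1: 83   i=2: 31   i=3: 77
  i=4: 92   i=5: 30   i=6: 57
Match at i=6, j=7: x = 6·14 + 7 = 91.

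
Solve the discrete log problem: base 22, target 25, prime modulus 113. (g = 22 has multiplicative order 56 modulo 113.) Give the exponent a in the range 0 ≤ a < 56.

41

Baby-step giant-step with m = ceil(sqrt(56)) = 8.
Baby table (22^j mod 113 for j=0..7):
  0:1  1:22  2:32  3:26  4:7  5:41  6:111  7:69
Giant step factor: 22^(-8) ≡ 30 (mod 113).
Scan 25·30^i mod 113 for i = 0, 1, …:
  i=0: 25   i=1: 72   i=2: 13   i=3: 51
  i=4: 61   i=5: 22
Match at i=5, j=1: a = 5·8 + 1 = 41.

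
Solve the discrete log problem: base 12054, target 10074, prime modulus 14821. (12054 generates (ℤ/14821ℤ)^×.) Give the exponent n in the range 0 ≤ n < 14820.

7673

Baby-step giant-step with m = ceil(sqrt(14820)) = 122.
Baby table (12054^j mod 14821 for j=0..121):
  0:1  1:12054  2:8653  3:7885  4:13538  5:7842  6:13951  7:6288
  8:958  9:2173  10:4635  11:9941  12:1029  13:13210  14:11337  15:6578
  16:13683  17:6794  18:8851  19:8396  20:7596  21:12867  22:11874  23:2799
  24:6550  25:2233  26:1646  27:10386  28:14678  29:10335  30:7585  31:13662
  32:5617  33:4990  34:5842  35:4897  36:11216  37:502  38:4140  39:1253
  40:1063  41:8058  42:9119  43:7890  44:14524  45:6644  46:8913  47:14694
  48:10526  49:12644  50:6433  51:14731  52:11894  53:6743  54:1758  55:11723
  56:5628  57:4195  58:12099  59:2706  60:11924  61:12659  62:9391  63:11137
  64:11601  65:2319  66:820  67:13494  68:11022  69:3744  70:231  71:12947
  72:12829  73:13273  74:47  75:3340  76:6524  77:70  78:13804  79:12870
  80:3573  81:13937  82:563  83:13205  84:10351  85:7776  86:3900  87:13209
  88:14104  89:12746  90:5798  91:8077  92:1009  93:9266  94:1308  95:11909
  96:9701  97:12985  98:11430  99:1204  100:3257  101:13870  102:8100  103:11473
  104:791  105:4811  106:12042  107:12215  108:7796  109:7844  110:8417  111:8773
  112:1907  113:14428  114:5498  115:8201  116:13605  117:305  118:862  119:1027
  120:3923  121:8852
Giant step factor: 12054^(-122) ≡ 2188 (mod 14821).
Scan 10074·2188^i mod 14821 for i = 0, 1, …:
  i=0: 10074   i=1: 3085   i=2: 6425   i=3: 7592
  i=4: 11776   i=5: 6990   i=6: 13669   i=7: 13815
  i=8: 7201   i=9: 1065     …   i=61: 2117
  i=62: 7844
Match at i=62, j=109: n = 62·122 + 109 = 7673.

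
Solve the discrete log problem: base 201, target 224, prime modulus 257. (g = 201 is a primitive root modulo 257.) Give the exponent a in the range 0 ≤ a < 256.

Baby-step giant-step with m = ceil(sqrt(256)) = 16.
Baby table (201^j mod 257 for j=0..15):
  0:1  1:201  2:52  3:172  4:134  5:206  6:29  7:175
  8:223  9:105  10:31  11:63  12:70  13:192  14:42  15:218
Giant step factor: 201^(-16) ≡ 255 (mod 257).
Scan 224·255^i mod 257 for i = 0, 1, …:
  i=0: 224   i=1: 66   i=2: 125   i=3: 7
  i=4: 243   i=5: 28   i=6: 201
Match at i=6, j=1: a = 6·16 + 1 = 97.

97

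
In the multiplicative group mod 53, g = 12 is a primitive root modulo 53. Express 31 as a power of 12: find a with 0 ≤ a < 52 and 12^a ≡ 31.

Baby-step giant-step with m = ceil(sqrt(52)) = 8.
Baby table (12^j mod 53 for j=0..7):
  0:1  1:12  2:38  3:32  4:13  5:50  6:17  7:45
Giant step factor: 12^(-8) ≡ 16 (mod 53).
Scan 31·16^i mod 53 for i = 0, 1, …:
  i=0: 31   i=1: 19   i=2: 39   i=3: 41
  i=4: 20   i=5: 2   i=6: 32
Match at i=6, j=3: a = 6·8 + 3 = 51.

51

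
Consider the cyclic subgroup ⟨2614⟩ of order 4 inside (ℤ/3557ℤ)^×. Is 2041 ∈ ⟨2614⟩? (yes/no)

no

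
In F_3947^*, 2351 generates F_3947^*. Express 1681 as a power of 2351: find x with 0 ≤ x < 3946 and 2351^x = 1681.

Baby-step giant-step with m = ceil(sqrt(3946)) = 63.
Baby table (2351^j mod 3947 for j=0..62):
  0:1  1:2351  2:1401  3:1953  4:1142  5:882  6:1407  7:271
  8:1654  9:759  10:365  11:1616  12:2202  13:2385  14:2395  15:2223
  16:445  17:240  18:3766  19:745  20:2974  21:1737  22:2489  23:2185
  24:1888  25:2260  26:598  27:766  28:1034  29:3529  30:85  31:2485
  32:675  33:231  34:2342  35:3924  36:1185  37:3300  38:2445  39:1363
  40:3396  41:3162  42:1661  43:1428  44:2278  45:3446  46:2302  47:665
  48:403  49:173  50:182  51:1606  52:2374  53:216  54:2600  55:2644
  56:3466  57:1958  58:1056  59:3940  60:3278  61:2034  62:2117
Giant step factor: 2351^(-63) ≡ 3276 (mod 3947).
Scan 1681·3276^i mod 3947 for i = 0, 1, …:
  i=0: 1681   i=1: 891   i=2: 2083   i=3: 3492
  i=4: 1386   i=5: 1486   i=6: 1485   i=7: 2156
  i=8: 1873   i=9: 2310     …   i=24: 3239
  i=25: 1428
Match at i=25, j=43: x = 25·63 + 43 = 1618.

1618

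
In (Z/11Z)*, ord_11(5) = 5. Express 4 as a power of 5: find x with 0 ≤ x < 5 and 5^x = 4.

3

Successive powers of 5 modulo 11:
  5^0=1  5^1=5  5^2=3  5^3=4
So 5^3 ≡ 4 (mod 11), giving x = 3.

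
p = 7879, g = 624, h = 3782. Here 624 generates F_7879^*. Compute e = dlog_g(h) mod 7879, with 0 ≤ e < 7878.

476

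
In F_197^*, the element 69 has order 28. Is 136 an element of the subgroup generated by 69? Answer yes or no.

136 ∈ ⟨69⟩ iff 136^28 ≡ 1 (mod 197), since |⟨69⟩| = 28.
136^28 mod 197 = 104.
Since 104 ≠ 1, 136 does not lie in the subgroup.

no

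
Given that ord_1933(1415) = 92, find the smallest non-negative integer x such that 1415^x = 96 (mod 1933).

Baby-step giant-step with m = ceil(sqrt(92)) = 10.
Baby table (1415^j mod 1933 for j=0..9):
  0:1  1:1415  2:1570  3:533  4:325  5:1754  6:1871  7:1188
  8:1243  9:1748
Giant step factor: 1415^(-10) ≡ 983 (mod 1933).
Scan 96·983^i mod 1933 for i = 0, 1, …:
  i=0: 96   i=1: 1584   i=2: 1007   i=3: 185
  i=4: 153   i=5: 1558   i=6: 578   i=7: 1805
  i=8: 1754
Match at i=8, j=5: x = 8·10 + 5 = 85.

85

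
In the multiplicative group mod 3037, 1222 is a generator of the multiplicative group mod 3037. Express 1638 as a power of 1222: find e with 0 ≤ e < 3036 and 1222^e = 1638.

2741

Baby-step giant-step with m = ceil(sqrt(3036)) = 56.
Baby table (1222^j mod 3037 for j=0..55):
  0:1  1:1222  2:2117  3:2487  4:2114  5:1858  6:1837  7:471
  8:1569  9:971  10:2132  11:2595  12:462  13:2719  14:140  15:1008
  16:1791  17:1962  18:1371  19:1975  20:2072  21:2163  22:996  23:2312
  24:854  25:1897  26:903  27:1035  28:1378  29:1418  30:1706  31:1350
  32:609  33:133  34:1565  35:2157  36:2775  37:1758  38:1117  39:1361
  40:1903  41:2161  42:1589  43:1115  44:1954  45:706  46:224  47:398
  48:436  49:1317  50:2801  51:123  52:1493  53:2246  54:2201  55:1877
Giant step factor: 1222^(-56) ≡ 3033 (mod 3037).
Scan 1638·3033^i mod 3037 for i = 0, 1, …:
  i=0: 1638   i=1: 2559   i=2: 1912   i=3: 1463
  i=4: 222   i=5: 2149   i=6: 515   i=7: 977
  i=8: 2166   i=9: 447     …   i=47: 957
  i=48: 2246
Match at i=48, j=53: e = 48·56 + 53 = 2741.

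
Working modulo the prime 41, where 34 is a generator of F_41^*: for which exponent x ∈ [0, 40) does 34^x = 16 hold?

16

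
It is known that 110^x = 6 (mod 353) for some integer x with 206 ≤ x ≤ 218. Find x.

209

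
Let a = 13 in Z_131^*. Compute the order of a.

65

The order of 13 must divide p − 1 = 130 = 2 · 5 · 13.
Divisors: 1, 2, 5, 10, 13, 26, 65, 130.
Check each in increasing order: 13^1 ≡ 13;  13^2 ≡ 38;  13^5 ≡ 39;  13^10 ≡ 80;  13^13 ≡ 89;  13^26 ≡ 61;  13^65 ≡ 1.
Smallest exponent giving 1 is 65.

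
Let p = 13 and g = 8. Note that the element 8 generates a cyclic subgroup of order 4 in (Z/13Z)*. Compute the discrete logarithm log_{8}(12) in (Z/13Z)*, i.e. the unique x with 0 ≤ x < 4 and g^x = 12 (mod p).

Successive powers of 8 modulo 13:
  8^0=1  8^1=8  8^2=12
So 8^2 ≡ 12 (mod 13), giving x = 2.

2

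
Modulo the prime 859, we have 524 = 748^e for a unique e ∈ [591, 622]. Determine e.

Compute 748^591 mod 859 = 537, then multiply by 748 repeatedly:
  748^591=537  748^592=523  748^593=359  748^594=524
Found 524 at exponent 594.

594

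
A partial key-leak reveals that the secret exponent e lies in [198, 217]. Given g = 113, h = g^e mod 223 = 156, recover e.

208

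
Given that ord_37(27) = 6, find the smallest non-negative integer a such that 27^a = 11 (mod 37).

Successive powers of 27 modulo 37:
  27^0=1  27^1=27  27^2=26  27^3=36  27^4=10  27^5=11
So 27^5 ≡ 11 (mod 37), giving a = 5.

5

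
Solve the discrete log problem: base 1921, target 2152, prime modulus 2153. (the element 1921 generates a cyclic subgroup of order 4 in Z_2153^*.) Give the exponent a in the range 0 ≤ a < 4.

Successive powers of 1921 modulo 2153:
  1921^0=1  1921^1=1921  1921^2=2152
So 1921^2 ≡ 2152 (mod 2153), giving a = 2.

2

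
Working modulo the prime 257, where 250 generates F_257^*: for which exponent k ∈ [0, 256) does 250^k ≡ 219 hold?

Baby-step giant-step with m = ceil(sqrt(256)) = 16.
Baby table (250^j mod 257 for j=0..15):
  0:1  1:250  2:49  3:171  4:88  5:155  6:200  7:142
  8:34  9:19  10:124  11:160  12:165  13:130  14:118  15:202
Giant step factor: 250^(-16) ≡ 255 (mod 257).
Scan 219·255^i mod 257 for i = 0, 1, …:
  i=0: 219   i=1: 76   i=2: 105   i=3: 47
  i=4: 163   i=5: 188   i=6: 138   i=7: 238
  i=8: 38   i=9: 181     …   i=14: 119
  i=15: 19
Match at i=15, j=9: k = 15·16 + 9 = 249.

249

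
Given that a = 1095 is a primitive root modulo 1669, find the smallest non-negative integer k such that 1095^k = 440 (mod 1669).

Baby-step giant-step with m = ceil(sqrt(1668)) = 41.
Baby table (1095^j mod 1669 for j=0..40):
  0:1  1:1095  2:683  3:173  4:838  5:1329  6:1556  7:1440
  8:1264  9:479  10:439  11:33  12:1086  13:842  14:702  15:950
  16:463  17:1278  18:788  19:1656  20:786  21:1135  22:1089  23:789
  24:1082  25:1469  26:1308  27:258  28:449  29:969  30:1240  31:903
  32:737  33:888  34:1002  35:657  36:76  37:1439  38:169  39:1465
  40:266
Giant step factor: 1095^(-41) ≡ 1273 (mod 1669).
Scan 440·1273^i mod 1669 for i = 0, 1, …:
  i=0: 440   i=1: 1005   i=2: 911   i=3: 1417
  i=4: 1321   i=5: 950
Match at i=5, j=15: k = 5·41 + 15 = 220.

220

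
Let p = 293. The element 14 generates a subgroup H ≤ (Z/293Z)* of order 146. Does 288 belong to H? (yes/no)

no

288 ∈ ⟨14⟩ iff 288^146 ≡ 1 (mod 293), since |⟨14⟩| = 146.
288^146 mod 293 = 292.
Since 292 ≠ 1, 288 does not lie in the subgroup.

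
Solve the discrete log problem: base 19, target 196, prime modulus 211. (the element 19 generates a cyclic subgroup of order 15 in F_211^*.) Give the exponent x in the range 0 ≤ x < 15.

Successive powers of 19 modulo 211:
  19^0=1  19^1=19  19^2=150  19^3=107  19^4=134  19^5=14
  19^6=55  19^7=201  19^8=21  19^9=188  19^10=196
So 19^10 ≡ 196 (mod 211), giving x = 10.

10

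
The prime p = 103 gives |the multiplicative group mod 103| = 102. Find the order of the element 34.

17

The order of 34 must divide p − 1 = 102 = 2 · 3 · 17.
Divisors: 1, 2, 3, 6, 17, 34, 51, 102.
Check each in increasing order: 34^1 ≡ 34;  34^2 ≡ 23;  34^3 ≡ 61;  34^6 ≡ 13;  34^17 ≡ 1.
Smallest exponent giving 1 is 17.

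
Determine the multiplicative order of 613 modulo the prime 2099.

1049

The order of 613 must divide p − 1 = 2098 = 2 · 1049.
Divisors: 1, 2, 1049, 2098.
Check each in increasing order: 613^1 ≡ 613;  613^2 ≡ 48;  613^1049 ≡ 1.
Smallest exponent giving 1 is 1049.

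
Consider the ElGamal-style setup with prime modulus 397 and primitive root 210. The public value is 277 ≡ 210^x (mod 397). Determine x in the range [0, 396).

Baby-step giant-step with m = ceil(sqrt(396)) = 20.
Baby table (210^j mod 397 for j=0..19):
  0:1  1:210  2:33  3:181  4:295  5:18  6:207  7:197
  8:82  9:149  10:324  11:153  12:370  13:285  14:300  15:274
  16:372  17:308  18:366  19:239
Giant step factor: 210^(-20) ≡ 26 (mod 397).
Scan 277·26^i mod 397 for i = 0, 1, …:
  i=0: 277   i=1: 56   i=2: 265   i=3: 141
  i=4: 93   i=5: 36   i=6: 142   i=7: 119
  i=8: 315   i=9: 250     …   i=17: 237
  i=18: 207
Match at i=18, j=6: x = 18·20 + 6 = 366.

366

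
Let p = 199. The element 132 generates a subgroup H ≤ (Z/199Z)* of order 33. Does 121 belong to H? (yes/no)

121 ∈ ⟨132⟩ iff 121^33 ≡ 1 (mod 199), since |⟨132⟩| = 33.
121^33 mod 199 = 1.
Since 1 = 1, 121 lies in the subgroup.

yes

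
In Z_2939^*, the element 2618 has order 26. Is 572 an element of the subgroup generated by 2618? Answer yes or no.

no

572 ∈ ⟨2618⟩ iff 572^26 ≡ 1 (mod 2939), since |⟨2618⟩| = 26.
572^26 mod 2939 = 2736.
Since 2736 ≠ 1, 572 does not lie in the subgroup.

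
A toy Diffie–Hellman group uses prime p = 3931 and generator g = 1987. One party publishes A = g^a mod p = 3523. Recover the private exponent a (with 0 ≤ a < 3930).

Baby-step giant-step with m = ceil(sqrt(3930)) = 63.
Baby table (1987^j mod 3931 for j=0..62):
  0:1  1:1987  2:1445  3:1585  4:664  5:2483  6:316  7:2863
  8:624  9:1623  10:1481  11:2359  12:1581  13:578  14:634  15:1838
  16:207  17:2485  18:359  19:1822  20:3794  21:2951  22:2516  23:2991
  24:3376  25:1826  26:3880  27:869  28:994  29:1716  30:1515  31:3090
  32:3539  33:3365  34:3555  35:3709  36:3089  37:1552  38:1920  39:1970
  40:3045  41:606  42:1236  43:2988  44:1346  45:1422  46:3056  47:2808
  48:1407  49:768  50:788  51:1218  52:2601  53:2853  54:409  55:2897
  56:1355  57:3581  58:337  59:1349  60:3452  61:3460  62:3632
Giant step factor: 1987^(-63) ≡ 2032 (mod 3931).
Scan 3523·2032^i mod 3931 for i = 0, 1, …:
  i=0: 3523   i=1: 385   i=2: 51   i=3: 1426
  i=4: 485   i=5: 2770   i=6: 3379   i=7: 2602
  i=8: 69   i=9: 2623     …   i=32: 620
  i=33: 1920
Match at i=33, j=38: a = 33·63 + 38 = 2117.

2117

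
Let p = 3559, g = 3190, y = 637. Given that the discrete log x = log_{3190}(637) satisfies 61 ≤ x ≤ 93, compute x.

66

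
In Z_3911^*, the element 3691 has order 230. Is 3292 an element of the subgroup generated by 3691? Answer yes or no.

no

3292 ∈ ⟨3691⟩ iff 3292^230 ≡ 1 (mod 3911), since |⟨3691⟩| = 230.
3292^230 mod 3911 = 3339.
Since 3339 ≠ 1, 3292 does not lie in the subgroup.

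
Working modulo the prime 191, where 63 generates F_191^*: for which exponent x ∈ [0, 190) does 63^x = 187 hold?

41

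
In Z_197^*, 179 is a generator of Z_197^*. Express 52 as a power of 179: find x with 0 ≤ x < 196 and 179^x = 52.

43

Baby-step giant-step with m = ceil(sqrt(196)) = 14.
Baby table (179^j mod 197 for j=0..13):
  0:1  1:179  2:127  3:78  4:172  5:56  6:174  7:20
  8:34  9:176  10:181  11:91  12:135  13:131
Giant step factor: 179^(-14) ≡ 33 (mod 197).
Scan 52·33^i mod 197 for i = 0, 1, …:
  i=0: 52   i=1: 140   i=2: 89   i=3: 179
Match at i=3, j=1: x = 3·14 + 1 = 43.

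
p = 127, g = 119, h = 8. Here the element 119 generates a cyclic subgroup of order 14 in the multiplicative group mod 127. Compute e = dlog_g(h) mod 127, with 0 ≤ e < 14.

8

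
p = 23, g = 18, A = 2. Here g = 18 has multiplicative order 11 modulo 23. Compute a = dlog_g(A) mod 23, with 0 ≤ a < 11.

Successive powers of 18 modulo 23:
  18^0=1  18^1=18  18^2=2
So 18^2 ≡ 2 (mod 23), giving a = 2.

2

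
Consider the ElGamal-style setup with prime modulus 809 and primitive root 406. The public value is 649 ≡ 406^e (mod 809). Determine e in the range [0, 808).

Baby-step giant-step with m = ceil(sqrt(808)) = 29.
Baby table (406^j mod 809 for j=0..28):
  0:1  1:406  2:609  3:509  4:359  5:134  6:201  7:706
  8:250  9:375  10:158  11:237  12:760  13:331  14:92  15:138
  16:207  17:715  18:668  19:193  20:694  21:232  22:348  23:522
  24:783  25:770  26:346  27:519  28:374
Giant step factor: 406^(-29) ≡ 473 (mod 809).
Scan 649·473^i mod 809 for i = 0, 1, …:
  i=0: 649   i=1: 366   i=2: 801   i=3: 261
  i=4: 485   i=5: 458   i=6: 631   i=7: 751
  i=8: 72   i=9: 78   i=10: 489   i=11: 732
  i=12: 793   i=13: 522
Match at i=13, j=23: e = 13·29 + 23 = 400.

400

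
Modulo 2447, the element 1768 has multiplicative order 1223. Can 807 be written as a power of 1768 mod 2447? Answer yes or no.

807 ∈ ⟨1768⟩ iff 807^1223 ≡ 1 (mod 2447), since |⟨1768⟩| = 1223.
807^1223 mod 2447 = 2446.
Since 2446 ≠ 1, 807 does not lie in the subgroup.

no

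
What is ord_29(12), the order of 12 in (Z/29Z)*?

The order of 12 must divide p − 1 = 28 = 2^2 · 7.
Divisors: 1, 2, 4, 7, 14, 28.
Check each in increasing order: 12^1 ≡ 12;  12^2 ≡ 28;  12^4 ≡ 1.
Smallest exponent giving 1 is 4.

4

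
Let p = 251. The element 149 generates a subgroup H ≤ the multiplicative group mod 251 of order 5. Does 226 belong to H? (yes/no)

226 ∈ ⟨149⟩ iff 226^5 ≡ 1 (mod 251), since |⟨149⟩| = 5.
226^5 mod 251 = 32.
Since 32 ≠ 1, 226 does not lie in the subgroup.

no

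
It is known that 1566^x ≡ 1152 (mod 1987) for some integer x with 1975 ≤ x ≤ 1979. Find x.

1977

Compute 1566^1975 mod 1987 = 1920, then multiply by 1566 repeatedly:
  1566^1975=1920  1566^1976=389  1566^1977=1152
Found 1152 at exponent 1977.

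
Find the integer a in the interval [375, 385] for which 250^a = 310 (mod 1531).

381

Compute 250^375 mod 1531 = 129, then multiply by 250 repeatedly:
  250^375=129  250^376=99  250^377=254  250^378=729  250^379=61
  250^380=1471  250^381=310
Found 310 at exponent 381.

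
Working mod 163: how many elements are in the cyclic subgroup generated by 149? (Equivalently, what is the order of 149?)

The order of 149 must divide p − 1 = 162 = 2 · 3^4.
Divisors: 1, 2, 3, 6, 9, 18, 27, 54, 81, 162.
Check each in increasing order: 149^1 ≡ 149;  149^2 ≡ 33;  149^3 ≡ 27;  149^6 ≡ 77;  149^9 ≡ 123;  149^18 ≡ 133;  149^27 ≡ 59;  149^54 ≡ 58;  149^81 ≡ 162;  149^162 ≡ 1.
Smallest exponent giving 1 is 162.

162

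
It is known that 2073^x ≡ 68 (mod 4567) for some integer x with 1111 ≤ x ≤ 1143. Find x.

1137

Compute 2073^1111 mod 4567 = 1390, then multiply by 2073 repeatedly:
  2073^1111=1390  2073^1112=4260  2073^1113=2969  2073^1114=2988  2073^1115=1272
  2073^1116=1697  2073^1117=1291  2073^1118=4548  2073^1119=1716  2073^1120=4142
  2073^1121=406  2073^1122=1310  2073^1123=2832  2073^1124=2141  2073^1125=3736
  2073^1126=3663  2073^1127=3045  2073^1128=691  2073^1129=2972  2073^1130=73
  2073^1131=618  2073^1132=2354  2073^1133=2286  2073^1134=2899  2073^1135=4022
  2073^1136=2831  2073^1137=68
Found 68 at exponent 1137.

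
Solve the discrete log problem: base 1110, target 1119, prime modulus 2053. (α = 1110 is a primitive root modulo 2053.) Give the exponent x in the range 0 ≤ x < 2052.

1129

Baby-step giant-step with m = ceil(sqrt(2052)) = 46.
Baby table (1110^j mod 2053 for j=0..45):
  0:1  1:1110  2:300  3:414  4:1721  5:1020  6:997  7:103
  8:1415  9:105  10:1582  11:705  12:357  13:41  14:344  15:2035
  16:550  17:759  18:760  19:1870  20:117  21:531  22:199  23:1219
  24:163  25:266  26:1681  27:1786  28:1315  29:2020  30:324  31:365
  32:709  33:691  34:1241  35:2000  36:707  37:524  38:641  39:1172
  40:1371  41:537  42:700  43:966  44:594  45:327
Giant step factor: 1110^(-46) ≡ 1024 (mod 2053).
Scan 1119·1024^i mod 2053 for i = 0, 1, …:
  i=0: 1119   i=1: 282   i=2: 1348   i=3: 736
  i=4: 213   i=5: 494   i=6: 818   i=7: 8
  i=8: 2033   i=9: 50     …   i=23: 1536
  i=24: 266
Match at i=24, j=25: x = 24·46 + 25 = 1129.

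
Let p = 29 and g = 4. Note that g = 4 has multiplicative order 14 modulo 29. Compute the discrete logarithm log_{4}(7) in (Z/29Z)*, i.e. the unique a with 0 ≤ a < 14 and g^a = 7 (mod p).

Successive powers of 4 modulo 29:
  4^0=1  4^1=4  4^2=16  4^3=6  4^4=24  4^5=9
  4^6=7
So 4^6 ≡ 7 (mod 29), giving a = 6.

6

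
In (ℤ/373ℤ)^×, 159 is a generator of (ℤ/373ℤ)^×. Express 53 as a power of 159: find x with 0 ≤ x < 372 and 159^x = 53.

95

Baby-step giant-step with m = ceil(sqrt(372)) = 20.
Baby table (159^j mod 373 for j=0..19):
  0:1  1:159  2:290  3:231  4:175  5:223  6:22  7:141
  8:39  9:233  10:120  11:57  12:111  13:118  14:112  15:277
  16:29  17:135  18:204  19:358
Giant step factor: 159^(-20) ≡ 170 (mod 373).
Scan 53·170^i mod 373 for i = 0, 1, …:
  i=0: 53   i=1: 58   i=2: 162   i=3: 311
  i=4: 277
Match at i=4, j=15: x = 4·20 + 15 = 95.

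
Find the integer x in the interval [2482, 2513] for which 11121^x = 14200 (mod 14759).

2512

Compute 11121^2482 mod 14759 = 4059, then multiply by 11121 repeatedly:
  11121^2482=4059  11121^2483=7117  11121^2484=10399  11121^2485=10514  11121^2486=5396
  11121^2487=13581  11121^2488=5454  11121^2489=9203  11121^2490=7657  11121^2491=8826
  11121^2492=6596  11121^2493=1886  11121^2494=1667  11121^2495=1403  11121^2496=2500
  11121^2497=11303  11121^2498=13019  11121^2499=13268  11121^2500=7705  11121^2501=11310
  11121^2502=2312  11121^2503=1574  11121^2504=280  11121^2505=14490  11121^2506=4528
  11121^2507=12939  11121^2508=9128  11121^2509=86  11121^2510=11830  11121^2511=14463
  11121^2512=14200
Found 14200 at exponent 2512.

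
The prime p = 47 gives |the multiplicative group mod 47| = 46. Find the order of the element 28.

23

The order of 28 must divide p − 1 = 46 = 2 · 23.
Divisors: 1, 2, 23, 46.
Check each in increasing order: 28^1 ≡ 28;  28^2 ≡ 32;  28^23 ≡ 1.
Smallest exponent giving 1 is 23.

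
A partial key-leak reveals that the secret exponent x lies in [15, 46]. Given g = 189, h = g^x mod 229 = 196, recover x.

20

Compute 189^15 mod 229 = 2, then multiply by 189 repeatedly:
  189^15=2  189^16=149  189^17=223  189^18=11  189^19=18
  189^20=196
Found 196 at exponent 20.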